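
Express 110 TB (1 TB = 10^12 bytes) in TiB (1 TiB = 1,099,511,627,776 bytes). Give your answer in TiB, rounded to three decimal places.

100.044 TiB

110 TB = 110 × 10^12 bytes = 110,000,000,000,000 bytes
1 TiB = 2^40 bytes = 1,099,511,627,776 bytes
110,000,000,000,000 / 1,099,511,627,776 = 100.044 TiB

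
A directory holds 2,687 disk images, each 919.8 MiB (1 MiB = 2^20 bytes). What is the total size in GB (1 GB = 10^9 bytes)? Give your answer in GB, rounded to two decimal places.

Total = 2,687 × 919.8 MiB = 2471502.6 MiB
= 2471502.6 × 1,048,576 bytes = 2,591,558,310,297.6 bytes
1 GB = 1,000,000,000 bytes
2,591,558,310,297.6 / 1,000,000,000 = 2,591.56 GB

2,591.56 GB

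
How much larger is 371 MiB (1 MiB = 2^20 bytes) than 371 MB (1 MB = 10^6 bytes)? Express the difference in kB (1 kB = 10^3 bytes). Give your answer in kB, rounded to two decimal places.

371 MiB = 371 × 1,048,576 = 389,021,696 bytes
371 MB = 371 × 1,000,000 = 371,000,000 bytes
difference = 18,021,696 bytes
18,021,696 / 1,000 = 18,021.70 kB

18,021.70 kB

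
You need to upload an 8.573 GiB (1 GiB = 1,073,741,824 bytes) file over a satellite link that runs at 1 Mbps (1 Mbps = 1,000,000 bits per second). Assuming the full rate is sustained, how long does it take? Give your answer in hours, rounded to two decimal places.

20.46 hours

8.573 GiB = 9,205,188,657.152 bytes = 73,641,509,257.216 bits
1 Mbps = 1,000,000 bits/s
time = 73,641,509,257.216 / 1,000,000 = 73,641.5093 s
73,641.5093 s / 3600 = 20.46 hours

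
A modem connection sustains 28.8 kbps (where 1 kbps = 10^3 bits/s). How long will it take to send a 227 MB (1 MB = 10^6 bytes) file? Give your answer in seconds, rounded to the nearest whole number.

63,056 seconds

227 MB = 227,000,000 bytes = 1,816,000,000 bits
28.8 kbps = 28,800 bits/s
time = 1,816,000,000 / 28,800 = 63,056 s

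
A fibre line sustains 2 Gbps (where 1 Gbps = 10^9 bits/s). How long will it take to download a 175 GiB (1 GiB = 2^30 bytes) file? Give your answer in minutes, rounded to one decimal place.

12.5 minutes

175 GiB = 187,904,819,200 bytes = 1,503,238,553,600 bits
2 Gbps = 2,000,000,000 bits/s
time = 1,503,238,553,600 / 2,000,000,000 = 751.62 s
751.62 s / 60 = 12.5 minutes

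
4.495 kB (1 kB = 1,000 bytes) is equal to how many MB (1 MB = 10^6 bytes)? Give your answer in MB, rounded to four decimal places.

4.495 kB = 4.495 × 10^3 bytes = 4,495 bytes
1 MB = 1,000,000 bytes
4,495 / 1,000,000 = 0.0045 MB

0.0045 MB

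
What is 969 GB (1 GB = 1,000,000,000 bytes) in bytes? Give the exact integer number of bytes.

969 × 1,000,000,000 = 969,000,000,000 bytes  (1 GB = 10^9 bytes)

969,000,000,000 bytes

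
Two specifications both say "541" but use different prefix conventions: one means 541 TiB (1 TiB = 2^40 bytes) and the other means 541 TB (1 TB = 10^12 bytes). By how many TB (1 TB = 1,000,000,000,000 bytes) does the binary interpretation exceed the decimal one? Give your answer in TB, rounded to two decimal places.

53.84 TB

541 TiB = 541 × 1,099,511,627,776 = 594,835,790,626,816 bytes
541 TB = 541 × 1,000,000,000,000 = 541,000,000,000,000 bytes
difference = 53,835,790,626,816 bytes
53,835,790,626,816 / 1,000,000,000,000 = 53.84 TB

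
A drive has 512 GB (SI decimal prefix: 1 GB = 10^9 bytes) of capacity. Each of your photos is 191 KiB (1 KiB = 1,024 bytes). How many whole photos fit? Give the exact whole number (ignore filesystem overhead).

Capacity: 512 GB = 512,000,000,000 bytes
Per item: 191 KiB = 195,584 bytes
⌊512,000,000,000 / 195,584⌋ = 2,617,801

2,617,801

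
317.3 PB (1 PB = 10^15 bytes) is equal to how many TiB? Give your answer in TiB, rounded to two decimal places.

317.3 PB × 1,000,000,000,000,000 bytes/PB = 317,300,000,000,000,000 bytes
1 TiB = 2^40 bytes = 1,099,511,627,776 bytes
317,300,000,000,000,000 / 1,099,511,627,776 = 288,582.67 TiB

288,582.67 TiB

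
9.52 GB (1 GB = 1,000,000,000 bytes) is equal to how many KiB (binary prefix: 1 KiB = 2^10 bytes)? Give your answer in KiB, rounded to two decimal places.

9,296,875.00 KiB

9.52 GB × 1,000,000,000 bytes/GB = 9,520,000,000 bytes
1 KiB = 1,024 bytes
9,520,000,000 / 1,024 = 9,296,875.00 KiB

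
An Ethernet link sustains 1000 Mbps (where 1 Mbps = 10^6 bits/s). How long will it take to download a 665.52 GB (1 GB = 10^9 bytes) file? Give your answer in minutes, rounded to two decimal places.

665.52 GB = 665,520,000,000 bytes = 5,324,160,000,000 bits
1000 Mbps = 1,000,000,000 bits/s
time = 5,324,160,000,000 / 1,000,000,000 = 5,324.160 s
5,324.160 s / 60 = 88.74 minutes

88.74 minutes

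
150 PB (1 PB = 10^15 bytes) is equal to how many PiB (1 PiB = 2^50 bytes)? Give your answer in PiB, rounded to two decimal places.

150 PB × 1,000,000,000,000,000 bytes/PB = 150,000,000,000,000,000 bytes
1 PiB = 2^50 bytes = 1,125,899,906,842,624 bytes
150,000,000,000,000,000 / 1,125,899,906,842,624 = 133.23 PiB

133.23 PiB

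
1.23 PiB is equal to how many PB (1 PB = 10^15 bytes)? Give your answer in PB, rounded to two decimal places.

1.23 PiB × 1,125,899,906,842,624 bytes/PiB = 1,384,856,885,416,427.52 bytes
1 PB = 10^15 bytes = 1,000,000,000,000,000 bytes
1,384,856,885,416,427.52 / 1,000,000,000,000,000 = 1.38 PB

1.38 PB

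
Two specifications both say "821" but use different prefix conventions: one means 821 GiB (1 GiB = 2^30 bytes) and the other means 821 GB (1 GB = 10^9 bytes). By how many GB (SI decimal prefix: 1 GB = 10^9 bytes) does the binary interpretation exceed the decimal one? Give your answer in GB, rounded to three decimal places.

821 GiB = 821 × 1,073,741,824 = 881,542,037,504 bytes
821 GB = 821 × 1,000,000,000 = 821,000,000,000 bytes
difference = 60,542,037,504 bytes
60,542,037,504 / 1,000,000,000 = 60.542 GB

60.542 GB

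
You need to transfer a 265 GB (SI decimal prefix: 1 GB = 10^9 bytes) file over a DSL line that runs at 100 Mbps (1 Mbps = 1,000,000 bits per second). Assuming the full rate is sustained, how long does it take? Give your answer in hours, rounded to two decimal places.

5.89 hours

265 GB = 265,000,000,000 bytes = 2,120,000,000,000 bits
100 Mbps = 100,000,000 bits/s
time = 2,120,000,000,000 / 100,000,000 = 21,200.0000 s
21,200.0000 s / 3600 = 5.89 hours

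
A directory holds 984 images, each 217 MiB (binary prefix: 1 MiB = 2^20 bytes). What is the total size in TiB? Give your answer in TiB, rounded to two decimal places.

0.20 TiB

Total = 984 × 217 MiB = 213,528 MiB
= 213,528 × 1,048,576 bytes = 223,900,336,128 bytes
1 TiB = 1,099,511,627,776 bytes
223,900,336,128 / 1,099,511,627,776 = 0.20 TiB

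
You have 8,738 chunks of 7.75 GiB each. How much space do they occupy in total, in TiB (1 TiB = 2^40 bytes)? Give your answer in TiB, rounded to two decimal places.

66.13 TiB

Total = 8,738 × 7.75 GiB = 67719.5 GiB
= 67719.5 × 1,073,741,824 bytes = 72,713,259,450,368 bytes
1 TiB = 1,099,511,627,776 bytes
72,713,259,450,368 / 1,099,511,627,776 = 66.13 TiB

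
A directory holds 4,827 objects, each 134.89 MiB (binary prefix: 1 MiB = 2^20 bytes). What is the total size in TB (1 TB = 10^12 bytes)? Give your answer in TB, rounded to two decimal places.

Total = 4,827 × 134.89 MiB = 651114.03 MiB
= 651114.03 × 1,048,576 bytes = 682,742,545,121.28 bytes
1 TB = 1,000,000,000,000 bytes
682,742,545,121.28 / 1,000,000,000,000 = 0.68 TB

0.68 TB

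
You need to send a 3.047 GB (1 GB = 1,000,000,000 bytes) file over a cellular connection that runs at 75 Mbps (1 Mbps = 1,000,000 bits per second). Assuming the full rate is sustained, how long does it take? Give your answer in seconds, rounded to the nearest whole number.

325 seconds

3.047 GB = 3,047,000,000 bytes = 24,376,000,000 bits
75 Mbps = 75,000,000 bits/s
time = 24,376,000,000 / 75,000,000 = 325 s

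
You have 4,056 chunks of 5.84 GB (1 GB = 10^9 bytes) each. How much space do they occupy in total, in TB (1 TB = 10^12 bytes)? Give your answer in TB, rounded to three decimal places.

Total = 4,056 × 5.84 GB = 23687.04 GB
= 23687.04 × 1,000,000,000 bytes = 23,687,040,000,000 bytes
1 TB = 1,000,000,000,000 bytes
23,687,040,000,000 / 1,000,000,000,000 = 23.687 TB

23.687 TB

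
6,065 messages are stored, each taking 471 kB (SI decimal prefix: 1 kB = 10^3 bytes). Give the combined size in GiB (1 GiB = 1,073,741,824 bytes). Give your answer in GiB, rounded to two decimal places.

Total = 6,065 × 471 kB = 2,856,615 kB
= 2,856,615 × 1,000 bytes = 2,856,615,000 bytes
1 GiB = 1,073,741,824 bytes
2,856,615,000 / 1,073,741,824 = 2.66 GiB

2.66 GiB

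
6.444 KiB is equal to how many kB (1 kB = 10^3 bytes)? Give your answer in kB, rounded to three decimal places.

6.444 KiB = 6.444 × 2^10 bytes = 6,598.656 bytes
1 kB = 10^3 bytes = 1,000 bytes
6,598.656 / 1,000 = 6.599 kB

6.599 kB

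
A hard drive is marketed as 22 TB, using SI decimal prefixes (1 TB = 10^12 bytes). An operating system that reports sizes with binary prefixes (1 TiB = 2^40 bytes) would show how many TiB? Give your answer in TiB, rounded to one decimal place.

22 TB = 22 × 10^12 bytes = 22,000,000,000,000 bytes
1 TiB = 1,099,511,627,776 bytes
22,000,000,000,000 / 1,099,511,627,776 = 20.0 TiB

20.0 TiB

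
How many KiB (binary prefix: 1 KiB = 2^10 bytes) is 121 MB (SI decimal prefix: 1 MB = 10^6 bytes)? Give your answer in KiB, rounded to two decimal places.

121 MB × 1,000,000 bytes/MB = 121,000,000 bytes
1 KiB = 2^10 bytes = 1,024 bytes
121,000,000 / 1,024 = 118,164.06 KiB

118,164.06 KiB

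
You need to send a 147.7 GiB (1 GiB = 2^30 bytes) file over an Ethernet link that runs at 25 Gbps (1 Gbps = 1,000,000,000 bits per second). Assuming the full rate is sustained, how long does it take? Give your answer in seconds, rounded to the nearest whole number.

147.7 GiB = 158,591,667,404.8 bytes = 1,268,733,339,238.4 bits
25 Gbps = 25,000,000,000 bits/s
time = 1,268,733,339,238.4 / 25,000,000,000 = 51 s

51 seconds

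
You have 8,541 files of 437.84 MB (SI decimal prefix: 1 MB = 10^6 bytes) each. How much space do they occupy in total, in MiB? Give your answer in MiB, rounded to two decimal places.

Total = 8,541 × 437.84 MB = 3739591.44 MB
= 3739591.44 × 1,000,000 bytes = 3,739,591,440,000 bytes
1 MiB = 1,048,576 bytes
3,739,591,440,000 / 1,048,576 = 3,566,352.31 MiB

3,566,352.31 MiB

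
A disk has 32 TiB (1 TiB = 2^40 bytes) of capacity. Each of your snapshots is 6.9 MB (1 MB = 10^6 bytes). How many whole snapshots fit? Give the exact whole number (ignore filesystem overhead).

5,099,184

Capacity: 32 TiB = 35,184,372,088,832 bytes
Per item: 6.9 MB = 6,900,000 bytes
⌊35,184,372,088,832 / 6,900,000⌋ = 5,099,184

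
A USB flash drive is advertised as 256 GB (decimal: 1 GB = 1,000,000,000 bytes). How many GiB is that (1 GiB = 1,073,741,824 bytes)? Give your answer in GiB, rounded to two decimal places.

256 GB × 1,000,000,000 bytes/GB = 256,000,000,000 bytes
1 GiB = 2^30 bytes = 1,073,741,824 bytes
256,000,000,000 / 1,073,741,824 = 238.42 GiB

238.42 GiB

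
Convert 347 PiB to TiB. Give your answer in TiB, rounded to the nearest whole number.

347 PiB × 1,125,899,906,842,624 bytes/PiB = 390,687,267,674,390,528 bytes
1 TiB = 2^40 bytes = 1,099,511,627,776 bytes
390,687,267,674,390,528 / 1,099,511,627,776 = 355,328 TiB

355,328 TiB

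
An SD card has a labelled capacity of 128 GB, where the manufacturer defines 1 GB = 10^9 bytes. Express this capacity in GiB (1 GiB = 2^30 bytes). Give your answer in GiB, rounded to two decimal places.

128 GB × 1,000,000,000 bytes/GB = 128,000,000,000 bytes
1 GiB = 1,073,741,824 bytes
128,000,000,000 / 1,073,741,824 = 119.21 GiB

119.21 GiB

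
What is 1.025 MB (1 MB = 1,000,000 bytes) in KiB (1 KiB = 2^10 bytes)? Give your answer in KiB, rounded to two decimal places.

1,000.98 KiB

1.025 MB × 1,000,000 bytes/MB = 1,025,000 bytes
1 KiB = 2^10 bytes = 1,024 bytes
1,025,000 / 1,024 = 1,000.98 KiB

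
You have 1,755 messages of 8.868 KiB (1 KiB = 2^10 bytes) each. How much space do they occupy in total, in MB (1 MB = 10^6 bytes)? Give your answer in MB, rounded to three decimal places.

15.937 MB

Total = 1,755 × 8.868 KiB = 15563.34 KiB
= 15563.34 × 1,024 bytes = 15,936,860.16 bytes
1 MB = 1,000,000 bytes
15,936,860.16 / 1,000,000 = 15.937 MB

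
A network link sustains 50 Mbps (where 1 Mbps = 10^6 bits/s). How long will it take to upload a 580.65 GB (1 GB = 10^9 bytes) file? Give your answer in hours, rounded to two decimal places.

25.81 hours

580.65 GB = 580,650,000,000 bytes = 4,645,200,000,000 bits
50 Mbps = 50,000,000 bits/s
time = 4,645,200,000,000 / 50,000,000 = 92,904.0000 s
92,904.0000 s / 3600 = 25.81 hours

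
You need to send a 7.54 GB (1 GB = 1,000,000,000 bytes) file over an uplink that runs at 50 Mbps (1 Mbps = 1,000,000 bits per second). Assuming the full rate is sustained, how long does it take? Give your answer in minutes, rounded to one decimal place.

20.1 minutes

7.54 GB = 7,540,000,000 bytes = 60,320,000,000 bits
50 Mbps = 50,000,000 bits/s
time = 60,320,000,000 / 50,000,000 = 1,206.40 s
1,206.40 s / 60 = 20.1 minutes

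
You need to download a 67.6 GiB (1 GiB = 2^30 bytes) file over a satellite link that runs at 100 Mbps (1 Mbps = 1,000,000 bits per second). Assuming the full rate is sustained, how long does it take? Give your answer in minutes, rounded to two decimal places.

96.78 minutes

67.6 GiB = 72,584,947,302.4 bytes = 580,679,578,419.2 bits
100 Mbps = 100,000,000 bits/s
time = 580,679,578,419.2 / 100,000,000 = 5,806.796 s
5,806.796 s / 60 = 96.78 minutes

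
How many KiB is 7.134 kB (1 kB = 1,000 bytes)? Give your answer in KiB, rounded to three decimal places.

6.967 KiB

7.134 kB = 7.134 × 10^3 bytes = 7,134 bytes
1 KiB = 1,024 bytes
7,134 / 1,024 = 6.967 KiB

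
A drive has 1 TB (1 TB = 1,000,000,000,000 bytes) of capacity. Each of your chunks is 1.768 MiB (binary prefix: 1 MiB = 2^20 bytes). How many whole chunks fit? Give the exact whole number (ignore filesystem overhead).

Capacity: 1 TB = 1,000,000,000,000 bytes
Per item: 1.768 MiB = 1,853,882.368 bytes
⌊1,000,000,000,000 / 1,853,882.368⌋ = 539,408

539,408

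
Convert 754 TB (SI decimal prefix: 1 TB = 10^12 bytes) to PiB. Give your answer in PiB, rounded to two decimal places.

754 TB = 754 × 10^12 bytes = 754,000,000,000,000 bytes
1 PiB = 2^50 bytes = 1,125,899,906,842,624 bytes
754,000,000,000,000 / 1,125,899,906,842,624 = 0.67 PiB

0.67 PiB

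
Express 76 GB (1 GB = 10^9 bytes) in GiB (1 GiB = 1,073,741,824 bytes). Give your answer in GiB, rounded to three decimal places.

76 GB × 1,000,000,000 bytes/GB = 76,000,000,000 bytes
1 GiB = 1,073,741,824 bytes
76,000,000,000 / 1,073,741,824 = 70.781 GiB

70.781 GiB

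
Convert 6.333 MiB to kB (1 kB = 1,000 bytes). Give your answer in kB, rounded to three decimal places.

6,640.632 kB

6.333 MiB = 6.333 × 2^20 bytes = 6,640,631.808 bytes
1 kB = 10^3 bytes = 1,000 bytes
6,640,631.808 / 1,000 = 6,640.632 kB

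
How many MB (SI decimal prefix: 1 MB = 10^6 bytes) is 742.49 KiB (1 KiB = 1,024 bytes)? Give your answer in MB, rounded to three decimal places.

0.760 MB

742.49 KiB × 1,024 bytes/KiB = 760,309.76 bytes
1 MB = 10^6 bytes = 1,000,000 bytes
760,309.76 / 1,000,000 = 0.760 MB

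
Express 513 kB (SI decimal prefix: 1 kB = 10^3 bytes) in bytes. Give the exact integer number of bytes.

513,000 bytes

513 × 1,000 = 513,000 bytes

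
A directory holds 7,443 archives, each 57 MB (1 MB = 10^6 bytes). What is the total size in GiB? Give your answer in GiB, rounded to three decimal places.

Total = 7,443 × 57 MB = 424,251 MB
= 424,251 × 1,000,000 bytes = 424,251,000,000 bytes
1 GiB = 1,073,741,824 bytes
424,251,000,000 / 1,073,741,824 = 395.115 GiB

395.115 GiB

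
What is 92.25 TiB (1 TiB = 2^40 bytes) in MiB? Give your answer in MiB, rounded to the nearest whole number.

92.25 TiB = 92.25 × 2^40 bytes = 101,429,947,662,336 bytes
1 MiB = 1,048,576 bytes
101,429,947,662,336 / 1,048,576 = 96,731,136 MiB

96,731,136 MiB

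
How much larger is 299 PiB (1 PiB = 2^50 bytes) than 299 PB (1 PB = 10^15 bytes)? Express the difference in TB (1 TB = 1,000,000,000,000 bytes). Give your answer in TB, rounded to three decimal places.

299 PiB = 299 × 1,125,899,906,842,624 = 336,644,072,145,944,576 bytes
299 PB = 299 × 1,000,000,000,000,000 = 299,000,000,000,000,000 bytes
difference = 37,644,072,145,944,576 bytes
37,644,072,145,944,576 / 1,000,000,000,000 = 37,644.072 TB

37,644.072 TB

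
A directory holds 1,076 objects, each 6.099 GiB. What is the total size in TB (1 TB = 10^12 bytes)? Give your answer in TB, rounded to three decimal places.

7.046 TB

Total = 1,076 × 6.099 GiB = 6562.524 GiB
= 6562.524 × 1,073,741,824 bytes = 7,046,456,489,803.776 bytes
1 TB = 1,000,000,000,000 bytes
7,046,456,489,803.776 / 1,000,000,000,000 = 7.046 TB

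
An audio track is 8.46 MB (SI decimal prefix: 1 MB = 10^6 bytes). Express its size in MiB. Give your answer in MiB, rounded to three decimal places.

8.068 MiB

8.46 MB × 1,000,000 bytes/MB = 8,460,000 bytes
1 MiB = 1,048,576 bytes
8,460,000 / 1,048,576 = 8.068 MiB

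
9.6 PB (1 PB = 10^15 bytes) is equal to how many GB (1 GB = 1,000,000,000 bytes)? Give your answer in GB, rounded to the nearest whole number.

9,600,000 GB

9.6 PB = 9.6 × 10^15 bytes = 9,600,000,000,000,000 bytes
1 GB = 1,000,000,000 bytes
9,600,000,000,000,000 / 1,000,000,000 = 9,600,000 GB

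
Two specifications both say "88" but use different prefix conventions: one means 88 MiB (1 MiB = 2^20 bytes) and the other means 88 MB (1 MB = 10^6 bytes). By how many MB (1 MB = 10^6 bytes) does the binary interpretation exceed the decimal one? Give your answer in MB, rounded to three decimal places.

4.275 MB

88 MiB = 88 × 1,048,576 = 92,274,688 bytes
88 MB = 88 × 1,000,000 = 88,000,000 bytes
difference = 4,274,688 bytes
4,274,688 / 1,000,000 = 4.275 MB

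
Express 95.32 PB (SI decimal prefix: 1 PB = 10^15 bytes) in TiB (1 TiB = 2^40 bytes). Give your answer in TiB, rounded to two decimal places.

86,693.03 TiB

95.32 PB = 95.32 × 10^15 bytes = 95,320,000,000,000,000 bytes
1 TiB = 1,099,511,627,776 bytes
95,320,000,000,000,000 / 1,099,511,627,776 = 86,693.03 TiB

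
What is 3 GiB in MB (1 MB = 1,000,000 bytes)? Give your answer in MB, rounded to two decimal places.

3 GiB × 1,073,741,824 bytes/GiB = 3,221,225,472 bytes
1 MB = 1,000,000 bytes
3,221,225,472 / 1,000,000 = 3,221.23 MB

3,221.23 MB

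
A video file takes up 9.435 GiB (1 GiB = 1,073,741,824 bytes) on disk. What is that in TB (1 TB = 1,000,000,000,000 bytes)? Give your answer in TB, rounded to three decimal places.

9.435 GiB = 9.435 × 2^30 bytes = 10,130,754,109.44 bytes
1 TB = 10^12 bytes = 1,000,000,000,000 bytes
10,130,754,109.44 / 1,000,000,000,000 = 0.010 TB

0.010 TB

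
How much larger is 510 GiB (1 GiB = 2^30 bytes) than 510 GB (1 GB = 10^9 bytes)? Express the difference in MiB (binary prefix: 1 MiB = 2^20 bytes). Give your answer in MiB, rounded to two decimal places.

510 GiB = 510 × 1,073,741,824 = 547,608,330,240 bytes
510 GB = 510 × 1,000,000,000 = 510,000,000,000 bytes
difference = 37,608,330,240 bytes
37,608,330,240 / 1,048,576 = 35,866.10 MiB

35,866.10 MiB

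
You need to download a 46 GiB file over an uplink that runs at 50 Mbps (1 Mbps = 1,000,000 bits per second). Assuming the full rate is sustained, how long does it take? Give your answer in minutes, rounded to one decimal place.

46 GiB = 49,392,123,904 bytes = 395,136,991,232 bits
50 Mbps = 50,000,000 bits/s
time = 395,136,991,232 / 50,000,000 = 7,902.74 s
7,902.74 s / 60 = 131.7 minutes

131.7 minutes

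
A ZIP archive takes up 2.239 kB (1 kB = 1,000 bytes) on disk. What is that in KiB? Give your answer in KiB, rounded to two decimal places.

2.239 kB = 2.239 × 10^3 bytes = 2,239 bytes
1 KiB = 1,024 bytes
2,239 / 1,024 = 2.19 KiB

2.19 KiB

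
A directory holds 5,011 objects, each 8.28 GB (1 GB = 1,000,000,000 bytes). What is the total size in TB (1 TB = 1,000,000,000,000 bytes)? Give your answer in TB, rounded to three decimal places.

Total = 5,011 × 8.28 GB = 41491.08 GB
= 41491.08 × 1,000,000,000 bytes = 41,491,080,000,000 bytes
1 TB = 1,000,000,000,000 bytes
41,491,080,000,000 / 1,000,000,000,000 = 41.491 TB

41.491 TB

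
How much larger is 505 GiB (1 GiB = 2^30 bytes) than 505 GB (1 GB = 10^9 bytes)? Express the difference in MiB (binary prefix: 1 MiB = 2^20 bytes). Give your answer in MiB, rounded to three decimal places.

505 GiB = 505 × 1,073,741,824 = 542,239,621,120 bytes
505 GB = 505 × 1,000,000,000 = 505,000,000,000 bytes
difference = 37,239,621,120 bytes
37,239,621,120 / 1,048,576 = 35,514.470 MiB

35,514.470 MiB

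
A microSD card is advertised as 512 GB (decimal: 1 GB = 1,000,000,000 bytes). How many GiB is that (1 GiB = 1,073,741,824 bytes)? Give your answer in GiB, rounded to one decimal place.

512 GB = 512 × 10^9 bytes = 512,000,000,000 bytes
1 GiB = 2^30 bytes = 1,073,741,824 bytes
512,000,000,000 / 1,073,741,824 = 476.8 GiB

476.8 GiB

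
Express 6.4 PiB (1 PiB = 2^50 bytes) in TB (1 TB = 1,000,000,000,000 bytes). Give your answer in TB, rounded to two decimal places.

7,205.76 TB

6.4 PiB = 6.4 × 2^50 bytes = 7,205,759,403,792,793.6 bytes
1 TB = 1,000,000,000,000 bytes
7,205,759,403,792,793.6 / 1,000,000,000,000 = 7,205.76 TB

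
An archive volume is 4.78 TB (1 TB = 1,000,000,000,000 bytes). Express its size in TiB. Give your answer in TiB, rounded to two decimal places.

4.78 TB = 4.78 × 10^12 bytes = 4,780,000,000,000 bytes
1 TiB = 1,099,511,627,776 bytes
4,780,000,000,000 / 1,099,511,627,776 = 4.35 TiB

4.35 TiB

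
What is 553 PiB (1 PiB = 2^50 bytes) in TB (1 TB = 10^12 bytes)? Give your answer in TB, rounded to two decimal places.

622,622.65 TB

553 PiB × 1,125,899,906,842,624 bytes/PiB = 622,622,648,483,971,072 bytes
1 TB = 10^12 bytes = 1,000,000,000,000 bytes
622,622,648,483,971,072 / 1,000,000,000,000 = 622,622.65 TB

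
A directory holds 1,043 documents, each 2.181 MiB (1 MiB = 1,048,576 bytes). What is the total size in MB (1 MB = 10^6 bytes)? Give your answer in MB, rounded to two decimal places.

2,385.28 MB

Total = 1,043 × 2.181 MiB = 2274.783 MiB
= 2274.783 × 1,048,576 bytes = 2,385,282,859.008 bytes
1 MB = 1,000,000 bytes
2,385,282,859.008 / 1,000,000 = 2,385.28 MB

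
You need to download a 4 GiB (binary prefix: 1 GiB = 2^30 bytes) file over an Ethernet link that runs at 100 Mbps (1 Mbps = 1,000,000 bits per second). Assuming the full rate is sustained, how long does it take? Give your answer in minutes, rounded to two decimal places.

5.73 minutes

4 GiB = 4,294,967,296 bytes = 34,359,738,368 bits
100 Mbps = 100,000,000 bits/s
time = 34,359,738,368 / 100,000,000 = 343.597 s
343.597 s / 60 = 5.73 minutes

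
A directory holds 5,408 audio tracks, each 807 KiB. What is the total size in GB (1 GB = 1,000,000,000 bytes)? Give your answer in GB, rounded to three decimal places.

4.469 GB

Total = 5,408 × 807 KiB = 4,364,256 KiB
= 4,364,256 × 1,024 bytes = 4,468,998,144 bytes
1 GB = 1,000,000,000 bytes
4,468,998,144 / 1,000,000,000 = 4.469 GB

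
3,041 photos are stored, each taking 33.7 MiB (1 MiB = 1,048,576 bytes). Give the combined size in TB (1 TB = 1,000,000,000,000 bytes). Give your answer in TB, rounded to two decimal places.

Total = 3,041 × 33.7 MiB = 102481.7 MiB
= 102481.7 × 1,048,576 bytes = 107,459,851,059.2 bytes
1 TB = 1,000,000,000,000 bytes
107,459,851,059.2 / 1,000,000,000,000 = 0.11 TB

0.11 TB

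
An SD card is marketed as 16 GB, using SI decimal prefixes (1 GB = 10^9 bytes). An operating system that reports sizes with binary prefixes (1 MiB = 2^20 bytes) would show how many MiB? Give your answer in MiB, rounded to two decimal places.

16 GB × 1,000,000,000 bytes/GB = 16,000,000,000 bytes
1 MiB = 1,048,576 bytes
16,000,000,000 / 1,048,576 = 15,258.79 MiB

15,258.79 MiB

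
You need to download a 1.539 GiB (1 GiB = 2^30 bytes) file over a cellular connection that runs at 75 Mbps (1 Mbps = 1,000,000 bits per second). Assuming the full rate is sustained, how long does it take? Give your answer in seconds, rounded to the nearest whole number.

1.539 GiB = 1,652,488,667.136 bytes = 13,219,909,337.088 bits
75 Mbps = 75,000,000 bits/s
time = 13,219,909,337.088 / 75,000,000 = 176 s

176 seconds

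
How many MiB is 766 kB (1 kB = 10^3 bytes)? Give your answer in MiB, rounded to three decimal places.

766 kB × 1,000 bytes/kB = 766,000 bytes
1 MiB = 2^20 bytes = 1,048,576 bytes
766,000 / 1,048,576 = 0.731 MiB

0.731 MiB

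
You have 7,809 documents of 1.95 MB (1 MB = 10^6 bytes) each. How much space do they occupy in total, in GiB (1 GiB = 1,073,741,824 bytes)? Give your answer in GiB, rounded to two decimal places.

14.18 GiB

Total = 7,809 × 1.95 MB = 15227.55 MB
= 15227.55 × 1,000,000 bytes = 15,227,550,000 bytes
1 GiB = 1,073,741,824 bytes
15,227,550,000 / 1,073,741,824 = 14.18 GiB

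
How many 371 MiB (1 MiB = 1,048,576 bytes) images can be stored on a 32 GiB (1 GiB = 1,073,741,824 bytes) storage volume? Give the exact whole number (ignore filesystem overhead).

Capacity: 32 GiB = 34,359,738,368 bytes
Per item: 371 MiB = 389,021,696 bytes
⌊34,359,738,368 / 389,021,696⌋ = 88

88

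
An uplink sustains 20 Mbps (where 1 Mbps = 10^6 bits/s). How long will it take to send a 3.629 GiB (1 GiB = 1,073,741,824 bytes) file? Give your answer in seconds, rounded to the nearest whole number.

1,559 seconds

3.629 GiB = 3,896,609,079.296 bytes = 31,172,872,634.368 bits
20 Mbps = 20,000,000 bits/s
time = 31,172,872,634.368 / 20,000,000 = 1,559 s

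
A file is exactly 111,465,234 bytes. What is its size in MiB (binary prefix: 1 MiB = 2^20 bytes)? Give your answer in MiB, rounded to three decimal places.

106.302 MiB

111,465,234 bytes given.
1 MiB = 2^20 bytes = 1,048,576 bytes
111,465,234 / 1,048,576 = 106.302 MiB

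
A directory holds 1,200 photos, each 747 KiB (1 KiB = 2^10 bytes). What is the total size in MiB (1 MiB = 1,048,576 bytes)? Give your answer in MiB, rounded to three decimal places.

Total = 1,200 × 747 KiB = 896,400 KiB
= 896,400 × 1,024 bytes = 917,913,600 bytes
1 MiB = 1,048,576 bytes
917,913,600 / 1,048,576 = 875.391 MiB

875.391 MiB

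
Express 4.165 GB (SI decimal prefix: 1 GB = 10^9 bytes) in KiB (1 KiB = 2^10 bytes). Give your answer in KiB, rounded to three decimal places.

4.165 GB = 4.165 × 10^9 bytes = 4,165,000,000 bytes
1 KiB = 1,024 bytes
4,165,000,000 / 1,024 = 4,067,382.813 KiB

4,067,382.813 KiB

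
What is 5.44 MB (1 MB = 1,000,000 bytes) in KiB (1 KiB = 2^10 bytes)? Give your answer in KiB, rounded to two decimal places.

5.44 MB × 1,000,000 bytes/MB = 5,440,000 bytes
1 KiB = 1,024 bytes
5,440,000 / 1,024 = 5,312.50 KiB

5,312.50 KiB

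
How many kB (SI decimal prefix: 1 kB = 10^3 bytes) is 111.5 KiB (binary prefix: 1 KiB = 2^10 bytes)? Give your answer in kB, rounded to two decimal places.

114.18 kB

111.5 KiB × 1,024 bytes/KiB = 114,176 bytes
1 kB = 1,000 bytes
114,176 / 1,000 = 114.18 kB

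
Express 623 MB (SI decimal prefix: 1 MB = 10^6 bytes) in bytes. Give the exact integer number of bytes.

623,000,000 bytes

623 × 1,000,000 = 623,000,000 bytes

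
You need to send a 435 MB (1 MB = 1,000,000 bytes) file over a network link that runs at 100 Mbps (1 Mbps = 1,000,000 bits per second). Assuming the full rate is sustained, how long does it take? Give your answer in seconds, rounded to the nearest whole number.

435 MB = 435,000,000 bytes = 3,480,000,000 bits
100 Mbps = 100,000,000 bits/s
time = 3,480,000,000 / 100,000,000 = 35 s

35 seconds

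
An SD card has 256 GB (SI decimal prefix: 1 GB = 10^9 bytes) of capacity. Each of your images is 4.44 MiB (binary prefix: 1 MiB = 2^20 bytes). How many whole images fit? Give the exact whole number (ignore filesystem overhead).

54,986

Capacity: 256 GB = 256,000,000,000 bytes
Per item: 4.44 MiB = 4,655,677.44 bytes
⌊256,000,000,000 / 4,655,677.44⌋ = 54,986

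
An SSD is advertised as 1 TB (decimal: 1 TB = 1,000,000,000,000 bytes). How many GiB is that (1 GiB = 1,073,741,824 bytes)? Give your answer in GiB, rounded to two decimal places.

1 TB = 1 × 10^12 bytes = 1,000,000,000,000 bytes
1 GiB = 1,073,741,824 bytes
1,000,000,000,000 / 1,073,741,824 = 931.32 GiB

931.32 GiB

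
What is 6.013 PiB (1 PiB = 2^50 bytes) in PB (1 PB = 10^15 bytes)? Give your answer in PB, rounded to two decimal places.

6.013 PiB = 6.013 × 2^50 bytes = 6,770,036,139,844,698.112 bytes
1 PB = 1,000,000,000,000,000 bytes
6,770,036,139,844,698.112 / 1,000,000,000,000,000 = 6.77 PB

6.77 PB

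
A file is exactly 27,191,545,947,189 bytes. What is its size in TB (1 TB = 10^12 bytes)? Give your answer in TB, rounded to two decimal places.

27,191,545,947,189 bytes given.
1 TB = 10^12 bytes = 1,000,000,000,000 bytes
27,191,545,947,189 / 1,000,000,000,000 = 27.19 TB

27.19 TB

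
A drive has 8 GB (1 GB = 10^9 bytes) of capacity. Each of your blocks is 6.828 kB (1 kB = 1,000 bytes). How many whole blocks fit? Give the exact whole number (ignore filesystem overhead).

1,171,646

Capacity: 8 GB = 8,000,000,000 bytes
Per item: 6.828 kB = 6,828 bytes
⌊8,000,000,000 / 6,828⌋ = 1,171,646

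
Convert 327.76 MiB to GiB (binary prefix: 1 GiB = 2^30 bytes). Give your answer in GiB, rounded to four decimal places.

0.3201 GiB

327.76 MiB = 327.76 × 2^20 bytes = 343,681,269.76 bytes
1 GiB = 1,073,741,824 bytes
343,681,269.76 / 1,073,741,824 = 0.3201 GiB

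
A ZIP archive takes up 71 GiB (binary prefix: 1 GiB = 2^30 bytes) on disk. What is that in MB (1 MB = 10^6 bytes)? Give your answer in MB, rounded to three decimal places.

76,235.670 MB

71 GiB × 1,073,741,824 bytes/GiB = 76,235,669,504 bytes
1 MB = 10^6 bytes = 1,000,000 bytes
76,235,669,504 / 1,000,000 = 76,235.670 MB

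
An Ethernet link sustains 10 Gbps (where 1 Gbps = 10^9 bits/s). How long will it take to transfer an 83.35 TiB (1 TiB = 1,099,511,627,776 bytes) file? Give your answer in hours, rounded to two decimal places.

20.37 hours

83.35 TiB = 91,644,294,175,129.6 bytes = 733,154,353,401,036.8 bits
10 Gbps = 10,000,000,000 bits/s
time = 733,154,353,401,036.8 / 10,000,000,000 = 73,315.4353 s
73,315.4353 s / 3600 = 20.37 hours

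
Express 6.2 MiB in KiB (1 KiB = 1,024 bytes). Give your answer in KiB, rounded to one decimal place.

6.2 MiB = 6.2 × 2^20 bytes = 6,501,171.2 bytes
1 KiB = 1,024 bytes
6,501,171.2 / 1,024 = 6,348.8 KiB

6,348.8 KiB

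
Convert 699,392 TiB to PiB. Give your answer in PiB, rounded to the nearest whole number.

699,392 TiB × 1,099,511,627,776 bytes/TiB = 768,989,636,373,512,192 bytes
1 PiB = 1,125,899,906,842,624 bytes
768,989,636,373,512,192 / 1,125,899,906,842,624 = 683 PiB

683 PiB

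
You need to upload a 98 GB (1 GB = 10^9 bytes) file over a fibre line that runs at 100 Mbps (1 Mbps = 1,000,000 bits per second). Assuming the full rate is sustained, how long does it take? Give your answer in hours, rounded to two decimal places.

98 GB = 98,000,000,000 bytes = 784,000,000,000 bits
100 Mbps = 100,000,000 bits/s
time = 784,000,000,000 / 100,000,000 = 7,840.0000 s
7,840.0000 s / 3600 = 2.18 hours

2.18 hours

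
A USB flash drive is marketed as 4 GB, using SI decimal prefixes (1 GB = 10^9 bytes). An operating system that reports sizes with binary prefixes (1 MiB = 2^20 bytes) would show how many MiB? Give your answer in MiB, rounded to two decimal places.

4 GB = 4 × 10^9 bytes = 4,000,000,000 bytes
1 MiB = 2^20 bytes = 1,048,576 bytes
4,000,000,000 / 1,048,576 = 3,814.70 MiB

3,814.70 MiB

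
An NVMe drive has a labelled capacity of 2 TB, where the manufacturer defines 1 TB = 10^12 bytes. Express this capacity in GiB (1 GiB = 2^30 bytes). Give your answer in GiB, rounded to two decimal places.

2 TB × 1,000,000,000,000 bytes/TB = 2,000,000,000,000 bytes
1 GiB = 2^30 bytes = 1,073,741,824 bytes
2,000,000,000,000 / 1,073,741,824 = 1,862.65 GiB

1,862.65 GiB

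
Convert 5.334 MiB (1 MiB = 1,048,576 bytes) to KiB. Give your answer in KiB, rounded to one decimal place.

5.334 MiB × 1,048,576 bytes/MiB = 5,593,104.384 bytes
1 KiB = 2^10 bytes = 1,024 bytes
5,593,104.384 / 1,024 = 5,462.0 KiB

5,462.0 KiB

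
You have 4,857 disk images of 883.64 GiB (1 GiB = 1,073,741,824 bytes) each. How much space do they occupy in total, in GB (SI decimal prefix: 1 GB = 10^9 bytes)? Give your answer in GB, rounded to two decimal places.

Total = 4,857 × 883.64 GiB = 4291839.48 GiB
= 4291839.48 × 1,073,741,824 bytes = 4,608,327,551,570,411.52 bytes
1 GB = 1,000,000,000 bytes
4,608,327,551,570,411.52 / 1,000,000,000 = 4,608,327.55 GB

4,608,327.55 GB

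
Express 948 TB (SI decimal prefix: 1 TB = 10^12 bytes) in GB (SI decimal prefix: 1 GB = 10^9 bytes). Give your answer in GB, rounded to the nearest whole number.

948 TB × 1,000,000,000,000 bytes/TB = 948,000,000,000,000 bytes
1 GB = 10^9 bytes = 1,000,000,000 bytes
948,000,000,000,000 / 1,000,000,000 = 948,000 GB

948,000 GB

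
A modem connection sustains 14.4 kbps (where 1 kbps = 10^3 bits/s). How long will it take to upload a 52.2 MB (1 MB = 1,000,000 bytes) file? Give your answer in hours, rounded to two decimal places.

8.06 hours

52.2 MB = 52,200,000 bytes = 417,600,000 bits
14.4 kbps = 14,400 bits/s
time = 417,600,000 / 14,400 = 29,000.0000 s
29,000.0000 s / 3600 = 8.06 hours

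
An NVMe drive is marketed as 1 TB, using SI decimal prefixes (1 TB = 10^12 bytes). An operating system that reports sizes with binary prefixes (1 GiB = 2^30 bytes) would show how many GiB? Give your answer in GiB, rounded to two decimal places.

931.32 GiB

1 TB = 1 × 10^12 bytes = 1,000,000,000,000 bytes
1 GiB = 2^30 bytes = 1,073,741,824 bytes
1,000,000,000,000 / 1,073,741,824 = 931.32 GiB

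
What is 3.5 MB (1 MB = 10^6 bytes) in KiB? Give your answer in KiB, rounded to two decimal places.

3,417.97 KiB

3.5 MB = 3.5 × 10^6 bytes = 3,500,000 bytes
1 KiB = 2^10 bytes = 1,024 bytes
3,500,000 / 1,024 = 3,417.97 KiB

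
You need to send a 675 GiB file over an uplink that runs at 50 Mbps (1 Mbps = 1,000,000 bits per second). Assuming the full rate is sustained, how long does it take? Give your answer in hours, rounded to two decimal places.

675 GiB = 724,775,731,200 bytes = 5,798,205,849,600 bits
50 Mbps = 50,000,000 bits/s
time = 5,798,205,849,600 / 50,000,000 = 115,964.1170 s
115,964.1170 s / 3600 = 32.21 hours

32.21 hours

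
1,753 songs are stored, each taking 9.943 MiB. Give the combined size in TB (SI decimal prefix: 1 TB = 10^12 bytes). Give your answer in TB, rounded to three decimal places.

Total = 1,753 × 9.943 MiB = 17430.079 MiB
= 17430.079 × 1,048,576 bytes = 18,276,762,517.504 bytes
1 TB = 1,000,000,000,000 bytes
18,276,762,517.504 / 1,000,000,000,000 = 0.018 TB

0.018 TB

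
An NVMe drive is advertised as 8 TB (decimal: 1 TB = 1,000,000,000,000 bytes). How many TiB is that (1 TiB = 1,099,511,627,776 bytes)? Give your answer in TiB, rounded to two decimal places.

8 TB × 1,000,000,000,000 bytes/TB = 8,000,000,000,000 bytes
1 TiB = 2^40 bytes = 1,099,511,627,776 bytes
8,000,000,000,000 / 1,099,511,627,776 = 7.28 TiB

7.28 TiB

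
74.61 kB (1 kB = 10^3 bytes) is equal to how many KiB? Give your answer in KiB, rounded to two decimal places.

72.86 KiB

74.61 kB × 1,000 bytes/kB = 74,610 bytes
1 KiB = 2^10 bytes = 1,024 bytes
74,610 / 1,024 = 72.86 KiB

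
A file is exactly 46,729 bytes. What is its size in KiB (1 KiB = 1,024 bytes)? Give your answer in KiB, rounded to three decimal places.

46,729 bytes given.
1 KiB = 2^10 bytes = 1,024 bytes
46,729 / 1,024 = 45.634 KiB

45.634 KiB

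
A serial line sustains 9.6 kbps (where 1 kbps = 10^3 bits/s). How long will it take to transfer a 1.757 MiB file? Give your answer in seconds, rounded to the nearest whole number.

1.757 MiB = 1,842,348.032 bytes = 14,738,784.256 bits
9.6 kbps = 9,600 bits/s
time = 14,738,784.256 / 9,600 = 1,535 s

1,535 seconds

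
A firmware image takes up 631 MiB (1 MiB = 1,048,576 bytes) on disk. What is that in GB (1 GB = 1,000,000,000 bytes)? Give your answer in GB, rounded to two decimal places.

631 MiB × 1,048,576 bytes/MiB = 661,651,456 bytes
1 GB = 1,000,000,000 bytes
661,651,456 / 1,000,000,000 = 0.66 GB

0.66 GB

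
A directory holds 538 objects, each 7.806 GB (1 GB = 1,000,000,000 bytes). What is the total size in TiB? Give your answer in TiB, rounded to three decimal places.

3.820 TiB

Total = 538 × 7.806 GB = 4199.628 GB
= 4199.628 × 1,000,000,000 bytes = 4,199,628,000,000 bytes
1 TiB = 1,099,511,627,776 bytes
4,199,628,000,000 / 1,099,511,627,776 = 3.820 TiB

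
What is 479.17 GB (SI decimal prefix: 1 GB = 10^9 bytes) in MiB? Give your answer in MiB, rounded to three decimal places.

456,972.122 MiB

479.17 GB × 1,000,000,000 bytes/GB = 479,170,000,000 bytes
1 MiB = 2^20 bytes = 1,048,576 bytes
479,170,000,000 / 1,048,576 = 456,972.122 MiB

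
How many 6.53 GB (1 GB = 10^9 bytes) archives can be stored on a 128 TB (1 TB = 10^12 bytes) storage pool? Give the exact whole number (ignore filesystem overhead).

19,601

Capacity: 128 TB = 128,000,000,000,000 bytes
Per item: 6.53 GB = 6,530,000,000 bytes
⌊128,000,000,000,000 / 6,530,000,000⌋ = 19,601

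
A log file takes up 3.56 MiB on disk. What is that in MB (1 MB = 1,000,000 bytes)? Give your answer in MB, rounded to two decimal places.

3.56 MiB × 1,048,576 bytes/MiB = 3,732,930.56 bytes
1 MB = 1,000,000 bytes
3,732,930.56 / 1,000,000 = 3.73 MB

3.73 MB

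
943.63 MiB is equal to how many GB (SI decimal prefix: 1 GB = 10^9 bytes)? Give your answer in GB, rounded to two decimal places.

943.63 MiB = 943.63 × 2^20 bytes = 989,467,770.88 bytes
1 GB = 10^9 bytes = 1,000,000,000 bytes
989,467,770.88 / 1,000,000,000 = 0.99 GB

0.99 GB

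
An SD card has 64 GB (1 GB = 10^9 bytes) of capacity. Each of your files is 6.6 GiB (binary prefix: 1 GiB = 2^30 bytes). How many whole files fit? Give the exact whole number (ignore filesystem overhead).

9

Capacity: 64 GB = 64,000,000,000 bytes
Per item: 6.6 GiB = 7,086,696,038.4 bytes
⌊64,000,000,000 / 7,086,696,038.4⌋ = 9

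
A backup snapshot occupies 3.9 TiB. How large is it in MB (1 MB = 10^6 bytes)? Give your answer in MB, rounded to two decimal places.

3.9 TiB = 3.9 × 2^40 bytes = 4,288,095,348,326.4 bytes
1 MB = 10^6 bytes = 1,000,000 bytes
4,288,095,348,326.4 / 1,000,000 = 4,288,095.35 MB

4,288,095.35 MB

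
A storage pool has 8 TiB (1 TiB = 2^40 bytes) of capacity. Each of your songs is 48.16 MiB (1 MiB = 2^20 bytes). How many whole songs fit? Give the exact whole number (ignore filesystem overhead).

Capacity: 8 TiB = 8,796,093,022,208 bytes
Per item: 48.16 MiB = 50,499,420.16 bytes
⌊8,796,093,022,208 / 50,499,420.16⌋ = 174,182

174,182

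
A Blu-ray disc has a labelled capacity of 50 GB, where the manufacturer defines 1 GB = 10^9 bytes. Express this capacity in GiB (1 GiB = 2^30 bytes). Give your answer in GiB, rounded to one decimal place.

46.6 GiB

50 GB = 50 × 10^9 bytes = 50,000,000,000 bytes
1 GiB = 2^30 bytes = 1,073,741,824 bytes
50,000,000,000 / 1,073,741,824 = 46.6 GiB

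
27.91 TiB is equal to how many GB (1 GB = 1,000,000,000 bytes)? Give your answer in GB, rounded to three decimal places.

30,687.370 GB

27.91 TiB = 27.91 × 2^40 bytes = 30,687,369,531,228.16 bytes
1 GB = 10^9 bytes = 1,000,000,000 bytes
30,687,369,531,228.16 / 1,000,000,000 = 30,687.370 GB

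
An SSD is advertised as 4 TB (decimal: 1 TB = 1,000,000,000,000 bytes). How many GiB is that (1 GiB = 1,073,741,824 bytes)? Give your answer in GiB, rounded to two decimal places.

3,725.29 GiB

4 TB × 1,000,000,000,000 bytes/TB = 4,000,000,000,000 bytes
1 GiB = 1,073,741,824 bytes
4,000,000,000,000 / 1,073,741,824 = 3,725.29 GiB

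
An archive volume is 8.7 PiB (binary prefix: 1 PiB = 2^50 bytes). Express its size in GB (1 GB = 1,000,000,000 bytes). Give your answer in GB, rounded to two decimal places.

8.7 PiB = 8.7 × 2^50 bytes = 9,795,329,189,530,828.8 bytes
1 GB = 10^9 bytes = 1,000,000,000 bytes
9,795,329,189,530,828.8 / 1,000,000,000 = 9,795,329.19 GB

9,795,329.19 GB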